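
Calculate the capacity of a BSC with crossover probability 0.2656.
0.1649 bits

For a binary symmetric channel (BSC) with error probability p:
Capacity C = 1 - H(p) bits per symbol

where H(p) = -p log₂(p) - (1-p) log₂(1-p) is the binary entropy function.

H(0.2656) = 0.8351 bits
C = 1 - 0.8351 = 0.1649 bits per symbol

This means we can reliably transmit up to 0.1649 bits of information per channel use.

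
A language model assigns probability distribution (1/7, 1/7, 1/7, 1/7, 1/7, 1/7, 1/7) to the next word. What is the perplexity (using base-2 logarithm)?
7.0000

Perplexity is 2^H (or exp(H) for natural log).

First, H = -Σ p log p = 2.8074 bits
Perplexity = 2^2.8074 = 7.0000

Interpretation: The model's uncertainty is equivalent to choosing uniformly among 7.0 options.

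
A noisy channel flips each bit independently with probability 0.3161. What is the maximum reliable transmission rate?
0.0999 bits

For a binary symmetric channel (BSC) with error probability p:
Capacity C = 1 - H(p) bits per symbol

where H(p) = -p log₂(p) - (1-p) log₂(1-p) is the binary entropy function.

H(0.3161) = 0.9001 bits
C = 1 - 0.9001 = 0.0999 bits per symbol

This means we can reliably transmit up to 0.0999 bits of information per channel use.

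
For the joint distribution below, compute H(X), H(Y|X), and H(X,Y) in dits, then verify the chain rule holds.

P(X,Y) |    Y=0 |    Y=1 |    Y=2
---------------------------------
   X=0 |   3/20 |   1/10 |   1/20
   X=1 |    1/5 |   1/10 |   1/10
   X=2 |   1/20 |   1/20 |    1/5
H(X,Y) = 0.8983, H(X) = 0.4729, H(Y|X) = 0.4254 (all in dits)

Chain rule: H(X,Y) = H(X) + H(Y|X)

Left side — joint entropy directly:
H(X,Y) = -Σ p(x,y) log p(x,y) = 0.8983 dits

Right side — compute H(Y|X) from the conditional distributions:
P(X) = (3/10, 2/5, 3/10), so H(X) = 0.4729 dits
H(Y|X) = Σ_x P(X=x) · H(Y|X=x):
  P(Y|X=0) = (1/2, 1/3, 1/6), H(Y|X=0) = 0.4392, weight P(X=0) = 3/10
  P(Y|X=1) = (1/2, 1/4, 1/4), H(Y|X=1) = 0.4515, weight P(X=1) = 2/5
  P(Y|X=2) = (1/6, 1/6, 2/3), H(Y|X=2) = 0.3768, weight P(X=2) = 3/10
H(Y|X) = 0.4254 dits

H(X) + H(Y|X) = 0.4729 + 0.4254 = 0.8983 dits

Both sides equal 0.8983 dits. ✓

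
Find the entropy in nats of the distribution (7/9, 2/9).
0.5297 nats

Shannon entropy is H(X) = -Σ p(x) log p(x).

For P = (7/9, 2/9):
H = -7/9 × log_e(7/9) -2/9 × log_e(2/9)
H = 0.5297 nats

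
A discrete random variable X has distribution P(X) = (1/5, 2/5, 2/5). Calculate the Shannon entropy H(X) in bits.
1.5219 bits

Shannon entropy is H(X) = -Σ p(x) log p(x).

For P = (1/5, 2/5, 2/5):
H = -1/5 × log_2(1/5) -2/5 × log_2(2/5) -2/5 × log_2(2/5)
H = 1.5219 bits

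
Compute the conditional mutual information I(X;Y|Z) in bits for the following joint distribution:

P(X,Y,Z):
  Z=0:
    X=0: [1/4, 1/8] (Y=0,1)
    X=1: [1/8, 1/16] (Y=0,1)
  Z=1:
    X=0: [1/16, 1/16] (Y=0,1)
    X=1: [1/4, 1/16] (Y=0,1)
0.0270 bits

Conditional mutual information: I(X;Y|Z) = H(X|Z) + H(Y|Z) - H(X,Y|Z)

H(Z) = 0.9887
H(X,Z) = 1.8829 → H(X|Z) = 0.8942
H(Y,Z) = 1.8829 → H(Y|Z) = 0.8942
H(X,Y,Z) = 2.7500 → H(X,Y|Z) = 1.7613

I(X;Y|Z) = 0.8942 + 0.8942 - 1.7613 = 0.0270 bits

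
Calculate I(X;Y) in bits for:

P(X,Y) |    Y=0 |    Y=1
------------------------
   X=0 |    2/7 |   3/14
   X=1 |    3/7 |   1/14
0.0747 bits

Mutual information: I(X;Y) = H(X) + H(Y) - H(X,Y)

Marginals:
P(X) = (1/2, 1/2), H(X) = 1.0000 bits
P(Y) = (5/7, 2/7), H(Y) = 0.8631 bits

Joint entropy: H(X,Y) = 1.7885 bits

I(X;Y) = 1.0000 + 0.8631 - 1.7885 = 0.0747 bits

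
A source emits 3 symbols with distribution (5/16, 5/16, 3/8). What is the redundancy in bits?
0.0055 bits

Redundancy measures how far a source is from maximum entropy:
R = H_max - H(X)

Maximum entropy for 3 symbols: H_max = log_2(3) = 1.5850 bits
Actual entropy: H(X) = 1.5794 bits
Redundancy: R = 1.5850 - 1.5794 = 0.0055 bits

This redundancy represents potential for compression: the source could be compressed by 0.0055 bits per symbol.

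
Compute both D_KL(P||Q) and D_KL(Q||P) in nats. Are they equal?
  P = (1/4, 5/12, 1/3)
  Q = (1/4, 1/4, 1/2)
D_KL(P||Q) = 0.0777, D_KL(Q||P) = 0.0750

KL divergence is not symmetric: D_KL(P||Q) ≠ D_KL(Q||P) in general.

D_KL(P||Q) = 0.0777 nats
D_KL(Q||P) = 0.0750 nats

No, they are not equal!

This asymmetry is why KL divergence is not a true distance metric.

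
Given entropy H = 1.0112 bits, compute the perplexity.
2.0156

Perplexity is 2^H (or exp(H) for natural log).

H = 1.0112 bits
Perplexity = 2^1.0112 = 2.0156

Interpretation: The model's uncertainty is equivalent to choosing uniformly among 2.0 options.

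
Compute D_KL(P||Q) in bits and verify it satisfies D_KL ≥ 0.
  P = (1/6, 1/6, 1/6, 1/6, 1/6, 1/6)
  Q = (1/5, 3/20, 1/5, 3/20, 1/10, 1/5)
0.0420 bits

KL divergence satisfies the Gibbs inequality: D_KL(P||Q) ≥ 0 for all distributions P, Q.

D_KL(P||Q) = Σ p(x) log(p(x)/q(x))
Term by term:
  x=0: 1/6 × log_2[(1/6)/(1/5)] = -0.0438
  x=1: 1/6 × log_2[(1/6)/(3/20)] = 0.0253
  x=2: 1/6 × log_2[(1/6)/(1/5)] = -0.0438
  x=3: 1/6 × log_2[(1/6)/(3/20)] = 0.0253
  x=4: 1/6 × log_2[(1/6)/(1/10)] = 0.1228
  x=5: 1/6 × log_2[(1/6)/(1/5)] = -0.0438
D_KL(P||Q) = 0.0420 bits

D_KL(P||Q) = 0.0420 ≥ 0 ✓

This non-negativity is a fundamental property: relative entropy cannot be negative because it measures how different Q is from P.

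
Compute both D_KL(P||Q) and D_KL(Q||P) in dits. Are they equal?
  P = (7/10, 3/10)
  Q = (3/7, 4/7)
D_KL(P||Q) = 0.0652, D_KL(Q||P) = 0.0686

KL divergence is not symmetric: D_KL(P||Q) ≠ D_KL(Q||P) in general.

D_KL(P||Q) = 0.0652 dits
D_KL(Q||P) = 0.0686 dits

No, they are not equal!

This asymmetry is why KL divergence is not a true distance metric.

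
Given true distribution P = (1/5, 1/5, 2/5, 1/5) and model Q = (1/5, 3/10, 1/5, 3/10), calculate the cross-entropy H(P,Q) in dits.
0.6285 dits

Cross-entropy: H(P,Q) = -Σ p(x) log q(x)

Alternatively: H(P,Q) = H(P) + D_KL(P||Q)
H(P) = 0.5786 dits
D_KL(P||Q) = 0.0500 dits

H(P,Q) = 0.5786 + 0.0500 = 0.6285 dits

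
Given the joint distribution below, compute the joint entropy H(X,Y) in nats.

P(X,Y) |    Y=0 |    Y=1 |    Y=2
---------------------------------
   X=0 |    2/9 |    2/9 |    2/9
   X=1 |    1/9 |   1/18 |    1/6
1.7061 nats

Joint entropy is H(X,Y) = -Σ_{x,y} p(x,y) log p(x,y).

Summing over all non-zero entries:
H(X,Y) = -[2/9·log_e(2/9) + 2/9·log_e(2/9) + 2/9·log_e(2/9) + 1/9·log_e(1/9) + 1/18·log_e(1/18) + 1/6·log_e(1/6)]
H(X,Y) = 1.7061 nats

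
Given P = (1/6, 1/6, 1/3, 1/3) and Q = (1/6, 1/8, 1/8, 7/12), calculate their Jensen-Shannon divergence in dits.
0.0188 dits

Jensen-Shannon divergence is:
JSD(P||Q) = 0.5 × D_KL(P||M) + 0.5 × D_KL(Q||M)
where M = 0.5 × (P + Q) is the mixture distribution.

M = 0.5 × (1/6, 1/6, 1/3, 1/3) + 0.5 × (1/6, 1/8, 1/8, 7/12) = (1/6, 0.145833, 0.229167, 11/24)

D_KL(P||M) = 0.0178 dits
D_KL(Q||M) = 0.0198 dits

JSD(P||Q) = 0.5 × 0.0178 + 0.5 × 0.0198 = 0.0188 dits

Unlike KL divergence, JSD is symmetric and bounded: 0 ≤ JSD ≤ log(2).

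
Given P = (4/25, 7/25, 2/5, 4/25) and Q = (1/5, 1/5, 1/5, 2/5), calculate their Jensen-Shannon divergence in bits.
0.0693 bits

Jensen-Shannon divergence is:
JSD(P||Q) = 0.5 × D_KL(P||M) + 0.5 × D_KL(Q||M)
where M = 0.5 × (P + Q) is the mixture distribution.

M = 0.5 × (4/25, 7/25, 2/5, 4/25) + 0.5 × (1/5, 1/5, 1/5, 2/5) = (0.18, 6/25, 3/10, 7/25)

D_KL(P||M) = 0.0719 bits
D_KL(Q||M) = 0.0666 bits

JSD(P||Q) = 0.5 × 0.0719 + 0.5 × 0.0666 = 0.0693 bits

Unlike KL divergence, JSD is symmetric and bounded: 0 ≤ JSD ≤ log(2).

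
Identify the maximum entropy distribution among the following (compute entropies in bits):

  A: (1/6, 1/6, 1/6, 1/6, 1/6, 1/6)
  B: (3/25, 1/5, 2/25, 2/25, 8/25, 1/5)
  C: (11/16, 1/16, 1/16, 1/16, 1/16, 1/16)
A

For a discrete distribution over n outcomes, entropy is maximized by the uniform distribution.

Computing entropies:
H(A) = 2.5850 bits
H(B) = 2.4049 bits
H(C) = 1.6216 bits

The uniform distribution (where all probabilities equal 1/6) achieves the maximum entropy of log_2(6) = 2.5850 bits.

Distribution A has the highest entropy.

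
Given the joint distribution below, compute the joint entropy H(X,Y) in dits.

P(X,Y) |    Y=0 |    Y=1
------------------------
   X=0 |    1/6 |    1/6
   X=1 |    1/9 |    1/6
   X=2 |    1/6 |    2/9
0.7700 dits

Joint entropy is H(X,Y) = -Σ_{x,y} p(x,y) log p(x,y).

Summing over all non-zero entries:
H(X,Y) = -[1/6·log_10(1/6) + 1/6·log_10(1/6) + 1/9·log_10(1/9) + 1/6·log_10(1/6) + 1/6·log_10(1/6) + 2/9·log_10(2/9)]
H(X,Y) = 0.7700 dits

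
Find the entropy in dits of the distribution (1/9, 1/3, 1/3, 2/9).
0.5693 dits

Shannon entropy is H(X) = -Σ p(x) log p(x).

For P = (1/9, 1/3, 1/3, 2/9):
H = -1/9 × log_10(1/9) -1/3 × log_10(1/3) -1/3 × log_10(1/3) -2/9 × log_10(2/9)
H = 0.5693 dits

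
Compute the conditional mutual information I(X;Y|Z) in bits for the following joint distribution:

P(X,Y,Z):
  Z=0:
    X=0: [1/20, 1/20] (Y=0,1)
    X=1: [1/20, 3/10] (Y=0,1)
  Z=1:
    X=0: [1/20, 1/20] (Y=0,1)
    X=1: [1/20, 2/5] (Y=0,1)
0.0866 bits

Conditional mutual information: I(X;Y|Z) = H(X|Z) + H(Y|Z) - H(X,Y|Z)

H(Z) = 0.9928
H(X,Z) = 1.7129 → H(X|Z) = 0.7201
H(Y,Z) = 1.7129 → H(Y|Z) = 0.7201
H(X,Y,Z) = 2.3464 → H(X,Y|Z) = 1.3537

I(X;Y|Z) = 0.7201 + 0.7201 - 1.3537 = 0.0866 bits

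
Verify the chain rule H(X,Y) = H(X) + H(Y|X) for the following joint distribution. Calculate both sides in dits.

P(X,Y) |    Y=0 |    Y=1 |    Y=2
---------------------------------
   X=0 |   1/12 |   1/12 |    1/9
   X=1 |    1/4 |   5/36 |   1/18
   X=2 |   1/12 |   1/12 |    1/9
H(X,Y) = 0.9111, H(X) = 0.4656, H(Y|X) = 0.4455 (all in dits)

Chain rule: H(X,Y) = H(X) + H(Y|X)

Left side — joint entropy directly:
H(X,Y) = -Σ p(x,y) log p(x,y) = 0.9111 dits

Right side — compute H(Y|X) from the conditional distributions:
P(X) = (5/18, 4/9, 5/18), so H(X) = 0.4656 dits
H(Y|X) = Σ_x P(X=x) · H(Y|X=x):
  P(Y|X=0) = (3/10, 3/10, 2/5), H(Y|X=0) = 0.4729, weight P(X=0) = 5/18
  P(Y|X=1) = (9/16, 5/16, 1/8), H(Y|X=1) = 0.4113, weight P(X=1) = 4/9
  P(Y|X=2) = (3/10, 3/10, 2/5), H(Y|X=2) = 0.4729, weight P(X=2) = 5/18
H(Y|X) = 0.4455 dits

H(X) + H(Y|X) = 0.4656 + 0.4455 = 0.9111 dits

Both sides equal 0.9111 dits. ✓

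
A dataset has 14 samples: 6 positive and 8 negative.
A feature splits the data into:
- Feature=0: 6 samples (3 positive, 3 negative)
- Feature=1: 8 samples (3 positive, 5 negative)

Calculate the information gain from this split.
0.0113 bits

Information Gain = H(Y) - H(Y|Feature)

Before split:
P(positive) = 6/14 = 0.4286
H(Y) = 0.9852 bits

After split:
Feature=0: H = 1.0000 bits (weight = 6/14)
Feature=1: H = 0.9544 bits (weight = 8/14)
H(Y|Feature) = (6/14)×1.0000 + (8/14)×0.9544 = 0.9740 bits

Information Gain = 0.9852 - 0.9740 = 0.0113 bits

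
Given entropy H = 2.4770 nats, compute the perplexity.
11.9055

Perplexity is e^H (or exp(H) for natural log).

H = 2.4770 nats
Perplexity = e^2.4770 = 11.9055

Interpretation: The model's uncertainty is equivalent to choosing uniformly among 11.9 options.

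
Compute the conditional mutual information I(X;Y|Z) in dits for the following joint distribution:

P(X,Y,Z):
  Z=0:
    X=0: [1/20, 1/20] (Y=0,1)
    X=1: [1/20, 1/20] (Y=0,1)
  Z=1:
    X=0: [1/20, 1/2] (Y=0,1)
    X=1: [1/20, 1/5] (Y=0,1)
0.0038 dits

Conditional mutual information: I(X;Y|Z) = H(X|Z) + H(Y|Z) - H(X,Y|Z)

H(Z) = 0.2173
H(X,Z) = 0.4933 → H(X|Z) = 0.2760
H(Y,Z) = 0.4084 → H(Y|Z) = 0.1911
H(X,Y,Z) = 0.6806 → H(X,Y|Z) = 0.4633

I(X;Y|Z) = 0.2760 + 0.1911 - 0.4633 = 0.0038 dits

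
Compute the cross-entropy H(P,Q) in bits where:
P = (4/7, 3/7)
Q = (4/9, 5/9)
1.0320 bits

Cross-entropy: H(P,Q) = -Σ p(x) log q(x)

Alternatively: H(P,Q) = H(P) + D_KL(P||Q)
H(P) = 0.9852 bits
D_KL(P||Q) = 0.0467 bits

H(P,Q) = 0.9852 + 0.0467 = 1.0320 bits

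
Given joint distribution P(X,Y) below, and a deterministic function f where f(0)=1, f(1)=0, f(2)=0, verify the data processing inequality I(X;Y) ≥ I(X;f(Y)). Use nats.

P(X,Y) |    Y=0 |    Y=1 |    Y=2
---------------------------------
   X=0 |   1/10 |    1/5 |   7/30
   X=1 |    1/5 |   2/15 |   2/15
I(X;Y) = 0.0353, I(X;f(Y)) = 0.0348, inequality holds: 0.0353 ≥ 0.0348

Data Processing Inequality: For any Markov chain X → Y → Z, we have I(X;Y) ≥ I(X;Z).

Here Z = f(Y) is a deterministic function of Y, forming X → Y → Z.

Original I(X;Y) = 0.0353 nats

After applying f:
P(X,Z) where Z=f(Y):
- P(X,Z=0) = P(X,Y=1) + P(X,Y=2)
- P(X,Z=1) = P(X,Y=0)

I(X;Z) = I(X;f(Y)) = 0.0348 nats

Verification: 0.0353 ≥ 0.0348 ✓

Information cannot be created by processing; the function f can only lose information about X.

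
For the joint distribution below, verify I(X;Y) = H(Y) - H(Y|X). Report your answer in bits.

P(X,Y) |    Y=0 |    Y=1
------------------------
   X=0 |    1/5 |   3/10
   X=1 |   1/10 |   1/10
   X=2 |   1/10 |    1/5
I(X;Y) = 0.0100 bits

Mutual information has multiple equivalent forms:
- I(X;Y) = H(X) - H(X|Y)
- I(X;Y) = H(Y) - H(Y|X)
- I(X;Y) = H(X) + H(Y) - H(X,Y)

Computing all quantities:
H(X) = 1.4855, H(Y) = 0.9710, H(X,Y) = 2.4464
H(X|Y) = 1.4755, H(Y|X) = 0.9610

Verification:
H(X) - H(X|Y) = 1.4855 - 1.4755 = 0.0100
H(Y) - H(Y|X) = 0.9710 - 0.9610 = 0.0100
H(X) + H(Y) - H(X,Y) = 1.4855 + 0.9710 - 2.4464 = 0.0100

All forms give I(X;Y) = 0.0100 bits. ✓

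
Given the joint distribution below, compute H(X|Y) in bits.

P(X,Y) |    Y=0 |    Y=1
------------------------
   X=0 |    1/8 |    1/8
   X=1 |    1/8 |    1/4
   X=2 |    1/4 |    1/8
1.5000 bits

Using the chain rule: H(X|Y) = H(X,Y) - H(Y)

First, compute H(X,Y) = 2.5000 bits

Marginal P(Y) = (1/2, 1/2)
H(Y) = 1.0000 bits

H(X|Y) = H(X,Y) - H(Y) = 2.5000 - 1.0000 = 1.5000 bits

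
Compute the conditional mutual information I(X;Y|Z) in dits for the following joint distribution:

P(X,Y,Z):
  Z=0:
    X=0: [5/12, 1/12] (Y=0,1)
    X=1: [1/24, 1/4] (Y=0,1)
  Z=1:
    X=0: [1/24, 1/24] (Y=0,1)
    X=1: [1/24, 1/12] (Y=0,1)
0.0855 dits

Conditional mutual information: I(X;Y|Z) = H(X|Z) + H(Y|Z) - H(X,Y|Z)

H(Z) = 0.2222
H(X,Z) = 0.5094 → H(X|Z) = 0.2872
H(Y,Z) = 0.5172 → H(Y|Z) = 0.2949
H(X,Y,Z) = 0.7188 → H(X,Y|Z) = 0.4966

I(X;Y|Z) = 0.2872 + 0.2949 - 0.4966 = 0.0855 dits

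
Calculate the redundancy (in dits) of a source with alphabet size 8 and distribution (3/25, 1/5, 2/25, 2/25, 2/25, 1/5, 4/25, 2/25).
0.0347 dits

Redundancy measures how far a source is from maximum entropy:
R = H_max - H(X)

Maximum entropy for 8 symbols: H_max = log_10(8) = 0.9031 dits
Actual entropy: H(X) = 0.8684 dits
Redundancy: R = 0.9031 - 0.8684 = 0.0347 dits

This redundancy represents potential for compression: the source could be compressed by 0.0347 dits per symbol.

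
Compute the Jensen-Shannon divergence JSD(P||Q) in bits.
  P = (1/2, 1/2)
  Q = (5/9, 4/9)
0.0022 bits

Jensen-Shannon divergence is:
JSD(P||Q) = 0.5 × D_KL(P||M) + 0.5 × D_KL(Q||M)
where M = 0.5 × (P + Q) is the mixture distribution.

M = 0.5 × (1/2, 1/2) + 0.5 × (5/9, 4/9) = (19/36, 17/36)

D_KL(P||M) = 0.0022 bits
D_KL(Q||M) = 0.0022 bits

JSD(P||Q) = 0.5 × 0.0022 + 0.5 × 0.0022 = 0.0022 bits

Unlike KL divergence, JSD is symmetric and bounded: 0 ≤ JSD ≤ log(2).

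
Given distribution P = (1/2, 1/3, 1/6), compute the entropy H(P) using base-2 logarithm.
1.4591 bits

Shannon entropy is H(X) = -Σ p(x) log p(x).

For P = (1/2, 1/3, 1/6):
H = -1/2 × log_2(1/2) -1/3 × log_2(1/3) -1/6 × log_2(1/6)
H = 1.4591 bits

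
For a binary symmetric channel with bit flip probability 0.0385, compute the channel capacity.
0.7646 bits

For a binary symmetric channel (BSC) with error probability p:
Capacity C = 1 - H(p) bits per symbol

where H(p) = -p log₂(p) - (1-p) log₂(1-p) is the binary entropy function.

H(0.0385) = 0.2354 bits
C = 1 - 0.2354 = 0.7646 bits per symbol

This means we can reliably transmit up to 0.7646 bits of information per channel use.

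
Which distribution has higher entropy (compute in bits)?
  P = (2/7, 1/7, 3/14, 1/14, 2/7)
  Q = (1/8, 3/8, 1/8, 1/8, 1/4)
P

Computing entropies in bits:
H(P) = 2.1820
H(Q) = 2.1556

Distribution P has higher entropy.

Intuition: The distribution closer to uniform (more spread out) has higher entropy.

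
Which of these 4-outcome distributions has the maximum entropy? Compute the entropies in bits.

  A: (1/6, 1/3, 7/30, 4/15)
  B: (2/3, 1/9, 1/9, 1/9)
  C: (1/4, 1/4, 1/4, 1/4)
C

For a discrete distribution over n outcomes, entropy is maximized by the uniform distribution.

Computing entropies:
H(A) = 1.9575 bits
H(B) = 1.4466 bits
H(C) = 2.0000 bits

The uniform distribution (where all probabilities equal 1/4) achieves the maximum entropy of log_2(4) = 2.0000 bits.

Distribution C has the highest entropy.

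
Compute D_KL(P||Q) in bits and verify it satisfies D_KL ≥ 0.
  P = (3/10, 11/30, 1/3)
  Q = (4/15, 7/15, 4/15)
0.0307 bits

KL divergence satisfies the Gibbs inequality: D_KL(P||Q) ≥ 0 for all distributions P, Q.

D_KL(P||Q) = Σ p(x) log(p(x)/q(x))
Term by term:
  x=0: 3/10 × log_2[(3/10)/(4/15)] = 0.0510
  x=1: 11/30 × log_2[(11/30)/(7/15)] = -0.1276
  x=2: 1/3 × log_2[(1/3)/(4/15)] = 0.1073
D_KL(P||Q) = 0.0307 bits

D_KL(P||Q) = 0.0307 ≥ 0 ✓

This non-negativity is a fundamental property: relative entropy cannot be negative because it measures how different Q is from P.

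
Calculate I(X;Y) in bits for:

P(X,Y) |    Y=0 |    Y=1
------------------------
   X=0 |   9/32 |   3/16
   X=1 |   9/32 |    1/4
0.0036 bits

Mutual information: I(X;Y) = H(X) + H(Y) - H(X,Y)

Marginals:
P(X) = (15/32, 17/32), H(X) = 0.9972 bits
P(Y) = (9/16, 7/16), H(Y) = 0.9887 bits

Joint entropy: H(X,Y) = 1.9822 bits

I(X;Y) = 0.9972 + 0.9887 - 1.9822 = 0.0036 bits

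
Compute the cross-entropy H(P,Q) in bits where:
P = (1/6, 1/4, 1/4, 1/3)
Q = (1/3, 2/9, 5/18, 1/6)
2.1303 bits

Cross-entropy: H(P,Q) = -Σ p(x) log q(x)

Alternatively: H(P,Q) = H(P) + D_KL(P||Q)
H(P) = 1.9591 bits
D_KL(P||Q) = 0.1711 bits

H(P,Q) = 1.9591 + 0.1711 = 2.1303 bits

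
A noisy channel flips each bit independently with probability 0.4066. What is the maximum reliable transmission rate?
0.0253 bits

For a binary symmetric channel (BSC) with error probability p:
Capacity C = 1 - H(p) bits per symbol

where H(p) = -p log₂(p) - (1-p) log₂(1-p) is the binary entropy function.

H(0.4066) = 0.9747 bits
C = 1 - 0.9747 = 0.0253 bits per symbol

This means we can reliably transmit up to 0.0253 bits of information per channel use.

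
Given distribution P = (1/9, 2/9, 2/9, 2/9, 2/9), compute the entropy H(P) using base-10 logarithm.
0.6867 dits

Shannon entropy is H(X) = -Σ p(x) log p(x).

For P = (1/9, 2/9, 2/9, 2/9, 2/9):
H = -1/9 × log_10(1/9) -2/9 × log_10(2/9) -2/9 × log_10(2/9) -2/9 × log_10(2/9) -2/9 × log_10(2/9)
H = 0.6867 dits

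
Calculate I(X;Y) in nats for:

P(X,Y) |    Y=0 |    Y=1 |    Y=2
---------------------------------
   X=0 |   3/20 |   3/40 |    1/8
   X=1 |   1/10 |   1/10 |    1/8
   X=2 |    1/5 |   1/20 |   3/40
0.0331 nats

Mutual information: I(X;Y) = H(X) + H(Y) - H(X,Y)

Marginals:
P(X) = (7/20, 13/40, 13/40), H(X) = 1.0980 nats
P(Y) = (9/20, 9/40, 13/40), H(Y) = 1.0602 nats

Joint entropy: H(X,Y) = 2.1252 nats

I(X;Y) = 1.0980 + 1.0602 - 2.1252 = 0.0331 nats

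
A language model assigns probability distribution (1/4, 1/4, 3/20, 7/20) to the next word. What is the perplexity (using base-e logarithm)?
3.8388

Perplexity is e^H (or exp(H) for natural log).

First, H = -Σ p log p = 1.3452 nats
Perplexity = e^1.3452 = 3.8388

Interpretation: The model's uncertainty is equivalent to choosing uniformly among 3.8 options.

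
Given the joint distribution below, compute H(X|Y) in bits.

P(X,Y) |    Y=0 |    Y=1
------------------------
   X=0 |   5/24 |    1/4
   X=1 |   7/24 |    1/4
0.9899 bits

Using the chain rule: H(X|Y) = H(X,Y) - H(Y)

First, compute H(X,Y) = 1.9899 bits

Marginal P(Y) = (1/2, 1/2)
H(Y) = 1.0000 bits

H(X|Y) = H(X,Y) - H(Y) = 1.9899 - 1.0000 = 0.9899 bits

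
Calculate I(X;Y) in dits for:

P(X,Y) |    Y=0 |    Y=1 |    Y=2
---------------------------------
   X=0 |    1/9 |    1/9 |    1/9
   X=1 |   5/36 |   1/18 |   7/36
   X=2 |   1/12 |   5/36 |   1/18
0.0253 dits

Mutual information: I(X;Y) = H(X) + H(Y) - H(X,Y)

Marginals:
P(X) = (1/3, 7/18, 5/18), H(X) = 0.4731 dits
P(Y) = (1/3, 11/36, 13/36), H(Y) = 0.4761 dits

Joint entropy: H(X,Y) = 0.9239 dits

I(X;Y) = 0.4731 + 0.4761 - 0.9239 = 0.0253 dits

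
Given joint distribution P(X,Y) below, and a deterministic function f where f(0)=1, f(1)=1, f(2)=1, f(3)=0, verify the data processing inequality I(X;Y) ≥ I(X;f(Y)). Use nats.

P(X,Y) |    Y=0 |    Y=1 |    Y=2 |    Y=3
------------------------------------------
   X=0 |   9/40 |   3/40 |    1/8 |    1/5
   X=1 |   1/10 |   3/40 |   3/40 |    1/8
I(X;Y) = 0.0081, I(X;f(Y)) = 0.0001, inequality holds: 0.0081 ≥ 0.0001

Data Processing Inequality: For any Markov chain X → Y → Z, we have I(X;Y) ≥ I(X;Z).

Here Z = f(Y) is a deterministic function of Y, forming X → Y → Z.

Original I(X;Y) = 0.0081 nats

After applying f:
P(X,Z) where Z=f(Y):
- P(X,Z=0) = P(X,Y=3)
- P(X,Z=1) = P(X,Y=0) + P(X,Y=1) + P(X,Y=2)

I(X;Z) = I(X;f(Y)) = 0.0001 nats

Verification: 0.0081 ≥ 0.0001 ✓

Information cannot be created by processing; the function f can only lose information about X.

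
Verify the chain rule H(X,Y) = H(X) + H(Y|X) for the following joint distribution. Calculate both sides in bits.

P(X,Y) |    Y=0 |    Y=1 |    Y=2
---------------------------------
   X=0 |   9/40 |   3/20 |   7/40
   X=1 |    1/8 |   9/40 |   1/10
H(X,Y) = 2.5262, H(X) = 0.9928, H(Y|X) = 1.5334 (all in bits)

Chain rule: H(X,Y) = H(X) + H(Y|X)

Left side — joint entropy directly:
H(X,Y) = -Σ p(x,y) log p(x,y) = 2.5262 bits

Right side — compute H(Y|X) from the conditional distributions:
P(X) = (11/20, 9/20), so H(X) = 0.9928 bits
H(Y|X) = Σ_x P(X=x) · H(Y|X=x):
  P(Y|X=0) = (9/22, 3/11, 7/22), H(Y|X=0) = 1.5644, weight P(X=0) = 11/20
  P(Y|X=1) = (5/18, 1/2, 2/9), H(Y|X=1) = 1.4955, weight P(X=1) = 9/20
H(Y|X) = 1.5334 bits

H(X) + H(Y|X) = 0.9928 + 1.5334 = 2.5262 bits

Both sides equal 2.5262 bits. ✓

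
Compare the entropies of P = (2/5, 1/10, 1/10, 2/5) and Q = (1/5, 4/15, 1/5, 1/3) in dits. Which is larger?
Q

Computing entropies in dits:
H(P) = 0.5184
H(Q) = 0.5917

Distribution Q has higher entropy.

Intuition: The distribution closer to uniform (more spread out) has higher entropy.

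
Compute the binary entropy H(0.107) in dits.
0.1477 dits

The binary entropy function is:
H(p) = -p log(p) - (1-p) log(1-p)

H(0.107) = -0.107 × log_10(0.107) - 0.893 × log_10(0.893)
H(0.107) = 0.1477 dits

Note: Binary entropy is maximized at p=0.5 (H=1 bit) and minimized at p=0 or p=1 (H=0).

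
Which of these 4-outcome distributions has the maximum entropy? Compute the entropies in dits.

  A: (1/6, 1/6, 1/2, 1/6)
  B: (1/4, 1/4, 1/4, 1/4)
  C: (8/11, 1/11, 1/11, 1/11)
B

For a discrete distribution over n outcomes, entropy is maximized by the uniform distribution.

Computing entropies:
H(A) = 0.5396 dits
H(B) = 0.6021 dits
H(C) = 0.3846 dits

The uniform distribution (where all probabilities equal 1/4) achieves the maximum entropy of log_10(4) = 0.6021 dits.

Distribution B has the highest entropy.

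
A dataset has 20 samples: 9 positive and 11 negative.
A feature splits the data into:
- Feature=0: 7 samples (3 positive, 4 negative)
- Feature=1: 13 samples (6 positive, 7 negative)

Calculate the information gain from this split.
0.0007 bits

Information Gain = H(Y) - H(Y|Feature)

Before split:
P(positive) = 9/20 = 0.4500
H(Y) = 0.9928 bits

After split:
Feature=0: H = 0.9852 bits (weight = 7/20)
Feature=1: H = 0.9957 bits (weight = 13/20)
H(Y|Feature) = (7/20)×0.9852 + (13/20)×0.9957 = 0.9921 bits

Information Gain = 0.9928 - 0.9921 = 0.0007 bits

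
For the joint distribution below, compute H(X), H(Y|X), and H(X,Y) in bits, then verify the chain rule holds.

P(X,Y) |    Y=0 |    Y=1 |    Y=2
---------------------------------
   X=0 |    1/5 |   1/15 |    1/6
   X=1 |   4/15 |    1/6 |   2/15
H(X,Y) = 2.4826, H(X) = 0.9871, H(Y|X) = 1.4955 (all in bits)

Chain rule: H(X,Y) = H(X) + H(Y|X)

Left side — joint entropy directly:
H(X,Y) = -Σ p(x,y) log p(x,y) = 2.4826 bits

Right side — compute H(Y|X) from the conditional distributions:
P(X) = (13/30, 17/30), so H(X) = 0.9871 bits
H(Y|X) = Σ_x P(X=x) · H(Y|X=x):
  P(Y|X=0) = (6/13, 2/13, 5/13), H(Y|X=0) = 1.4605, weight P(X=0) = 13/30
  P(Y|X=1) = (8/17, 5/17, 4/17), H(Y|X=1) = 1.5222, weight P(X=1) = 17/30
H(Y|X) = 1.4955 bits

H(X) + H(Y|X) = 0.9871 + 1.4955 = 2.4826 bits

Both sides equal 2.4826 bits. ✓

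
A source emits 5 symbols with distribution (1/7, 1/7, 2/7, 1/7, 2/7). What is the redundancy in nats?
0.0596 nats

Redundancy measures how far a source is from maximum entropy:
R = H_max - H(X)

Maximum entropy for 5 symbols: H_max = log_e(5) = 1.6094 nats
Actual entropy: H(X) = 1.5498 nats
Redundancy: R = 1.6094 - 1.5498 = 0.0596 nats

This redundancy represents potential for compression: the source could be compressed by 0.0596 nats per symbol.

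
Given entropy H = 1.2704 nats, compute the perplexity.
3.5623

Perplexity is e^H (or exp(H) for natural log).

H = 1.2704 nats
Perplexity = e^1.2704 = 3.5623

Interpretation: The model's uncertainty is equivalent to choosing uniformly among 3.6 options.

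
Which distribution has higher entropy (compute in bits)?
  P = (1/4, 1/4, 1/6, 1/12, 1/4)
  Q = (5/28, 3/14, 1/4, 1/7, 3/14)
Q

Computing entropies in bits:
H(P) = 2.2296
H(Q) = 2.2973

Distribution Q has higher entropy.

Intuition: The distribution closer to uniform (more spread out) has higher entropy.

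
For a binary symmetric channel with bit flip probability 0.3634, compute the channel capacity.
0.0545 bits

For a binary symmetric channel (BSC) with error probability p:
Capacity C = 1 - H(p) bits per symbol

where H(p) = -p log₂(p) - (1-p) log₂(1-p) is the binary entropy function.

H(0.3634) = 0.9455 bits
C = 1 - 0.9455 = 0.0545 bits per symbol

This means we can reliably transmit up to 0.0545 bits of information per channel use.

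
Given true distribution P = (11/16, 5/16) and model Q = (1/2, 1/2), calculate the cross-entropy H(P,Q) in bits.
1.0000 bits

Cross-entropy: H(P,Q) = -Σ p(x) log q(x)

Alternatively: H(P,Q) = H(P) + D_KL(P||Q)
H(P) = 0.8960 bits
D_KL(P||Q) = 0.1040 bits

H(P,Q) = 0.8960 + 0.1040 = 1.0000 bits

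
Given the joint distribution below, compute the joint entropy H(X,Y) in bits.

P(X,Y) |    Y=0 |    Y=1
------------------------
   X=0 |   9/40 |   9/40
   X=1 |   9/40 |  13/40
1.9796 bits

Joint entropy is H(X,Y) = -Σ_{x,y} p(x,y) log p(x,y).

Summing over all non-zero entries:
H(X,Y) = -[9/40·log_2(9/40) + 9/40·log_2(9/40) + 9/40·log_2(9/40) + 13/40·log_2(13/40)]
H(X,Y) = 1.9796 bits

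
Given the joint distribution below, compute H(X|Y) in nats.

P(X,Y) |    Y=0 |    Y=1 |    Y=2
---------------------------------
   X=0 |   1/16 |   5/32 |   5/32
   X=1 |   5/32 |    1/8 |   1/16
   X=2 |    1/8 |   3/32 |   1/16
1.0401 nats

Using the chain rule: H(X|Y) = H(X,Y) - H(Y)

First, compute H(X,Y) = 2.1318 nats

Marginal P(Y) = (11/32, 3/8, 9/32)
H(Y) = 1.0916 nats

H(X|Y) = H(X,Y) - H(Y) = 2.1318 - 1.0916 = 1.0401 nats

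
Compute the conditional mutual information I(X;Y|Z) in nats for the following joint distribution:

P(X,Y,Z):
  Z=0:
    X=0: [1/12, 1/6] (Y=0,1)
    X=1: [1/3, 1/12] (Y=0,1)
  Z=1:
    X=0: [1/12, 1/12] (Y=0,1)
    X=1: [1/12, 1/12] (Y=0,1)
0.0734 nats

Conditional mutual information: I(X;Y|Z) = H(X|Z) + H(Y|Z) - H(X,Y|Z)

H(Z) = 0.6365
H(X,Z) = 1.3086 → H(X|Z) = 0.6721
H(Y,Z) = 1.3086 → H(Y|Z) = 0.6721
H(X,Y,Z) = 1.9073 → H(X,Y|Z) = 1.2708

I(X;Y|Z) = 0.6721 + 0.6721 - 1.2708 = 0.0734 nats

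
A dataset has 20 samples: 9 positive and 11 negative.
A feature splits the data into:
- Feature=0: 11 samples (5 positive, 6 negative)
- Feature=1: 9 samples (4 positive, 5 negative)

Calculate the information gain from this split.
0.0001 bits

Information Gain = H(Y) - H(Y|Feature)

Before split:
P(positive) = 9/20 = 0.4500
H(Y) = 0.9928 bits

After split:
Feature=0: H = 0.9940 bits (weight = 11/20)
Feature=1: H = 0.9911 bits (weight = 9/20)
H(Y|Feature) = (11/20)×0.9940 + (9/20)×0.9911 = 0.9927 bits

Information Gain = 0.9928 - 0.9927 = 0.0001 bits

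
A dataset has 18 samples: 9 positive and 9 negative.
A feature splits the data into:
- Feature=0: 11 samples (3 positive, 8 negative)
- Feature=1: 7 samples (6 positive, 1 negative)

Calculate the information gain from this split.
0.2533 bits

Information Gain = H(Y) - H(Y|Feature)

Before split:
P(positive) = 9/18 = 0.5000
H(Y) = 1.0000 bits

After split:
Feature=0: H = 0.8454 bits (weight = 11/18)
Feature=1: H = 0.5917 bits (weight = 7/18)
H(Y|Feature) = (11/18)×0.8454 + (7/18)×0.5917 = 0.7467 bits

Information Gain = 1.0000 - 0.7467 = 0.2533 bits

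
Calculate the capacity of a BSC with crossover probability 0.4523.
0.0066 bits

For a binary symmetric channel (BSC) with error probability p:
Capacity C = 1 - H(p) bits per symbol

where H(p) = -p log₂(p) - (1-p) log₂(1-p) is the binary entropy function.

H(0.4523) = 0.9934 bits
C = 1 - 0.9934 = 0.0066 bits per symbol

This means we can reliably transmit up to 0.0066 bits of information per channel use.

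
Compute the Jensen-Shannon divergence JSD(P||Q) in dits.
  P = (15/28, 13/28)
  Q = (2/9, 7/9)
0.0232 dits

Jensen-Shannon divergence is:
JSD(P||Q) = 0.5 × D_KL(P||M) + 0.5 × D_KL(Q||M)
where M = 0.5 × (P + Q) is the mixture distribution.

M = 0.5 × (15/28, 13/28) + 0.5 × (2/9, 7/9) = (0.378968, 0.621032)

D_KL(P||M) = 0.0219 dits
D_KL(Q||M) = 0.0245 dits

JSD(P||Q) = 0.5 × 0.0219 + 0.5 × 0.0245 = 0.0232 dits

Unlike KL divergence, JSD is symmetric and bounded: 0 ≤ JSD ≤ log(2).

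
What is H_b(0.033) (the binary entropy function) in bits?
0.2092 bits

The binary entropy function is:
H(p) = -p log(p) - (1-p) log(1-p)

H(0.033) = -0.033 × log_2(0.033) - 0.967 × log_2(0.967)
H(0.033) = 0.2092 bits

Note: Binary entropy is maximized at p=0.5 (H=1 bit) and minimized at p=0 or p=1 (H=0).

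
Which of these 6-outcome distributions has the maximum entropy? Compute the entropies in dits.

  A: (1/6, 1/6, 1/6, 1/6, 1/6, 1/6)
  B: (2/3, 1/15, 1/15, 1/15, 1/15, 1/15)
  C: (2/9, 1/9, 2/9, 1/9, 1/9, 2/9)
A

For a discrete distribution over n outcomes, entropy is maximized by the uniform distribution.

Computing entropies:
H(A) = 0.7782 dits
H(B) = 0.5094 dits
H(C) = 0.7536 dits

The uniform distribution (where all probabilities equal 1/6) achieves the maximum entropy of log_10(6) = 0.7782 dits.

Distribution A has the highest entropy.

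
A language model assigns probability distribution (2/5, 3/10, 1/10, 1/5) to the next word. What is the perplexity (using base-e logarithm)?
3.5961

Perplexity is e^H (or exp(H) for natural log).

First, H = -Σ p log p = 1.2799 nats
Perplexity = e^1.2799 = 3.5961

Interpretation: The model's uncertainty is equivalent to choosing uniformly among 3.6 options.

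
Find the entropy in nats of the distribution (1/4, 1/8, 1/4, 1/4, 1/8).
1.5596 nats

Shannon entropy is H(X) = -Σ p(x) log p(x).

For P = (1/4, 1/8, 1/4, 1/4, 1/8):
H = -1/4 × log_e(1/4) -1/8 × log_e(1/8) -1/4 × log_e(1/4) -1/4 × log_e(1/4) -1/8 × log_e(1/8)
H = 1.5596 nats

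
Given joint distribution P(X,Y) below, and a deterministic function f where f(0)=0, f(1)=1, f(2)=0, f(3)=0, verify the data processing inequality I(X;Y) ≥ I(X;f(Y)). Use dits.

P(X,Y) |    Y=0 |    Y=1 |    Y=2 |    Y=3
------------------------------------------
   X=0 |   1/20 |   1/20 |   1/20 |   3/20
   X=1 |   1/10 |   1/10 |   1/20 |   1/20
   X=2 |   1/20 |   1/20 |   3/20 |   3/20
I(X;Y) = 0.0365, I(X;f(Y)) = 0.0102, inequality holds: 0.0365 ≥ 0.0102

Data Processing Inequality: For any Markov chain X → Y → Z, we have I(X;Y) ≥ I(X;Z).

Here Z = f(Y) is a deterministic function of Y, forming X → Y → Z.

Original I(X;Y) = 0.0365 dits

After applying f:
P(X,Z) where Z=f(Y):
- P(X,Z=0) = P(X,Y=0) + P(X,Y=2) + P(X,Y=3)
- P(X,Z=1) = P(X,Y=1)

I(X;Z) = I(X;f(Y)) = 0.0102 dits

Verification: 0.0365 ≥ 0.0102 ✓

Information cannot be created by processing; the function f can only lose information about X.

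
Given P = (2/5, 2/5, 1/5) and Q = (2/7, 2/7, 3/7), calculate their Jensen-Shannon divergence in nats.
0.0308 nats

Jensen-Shannon divergence is:
JSD(P||Q) = 0.5 × D_KL(P||M) + 0.5 × D_KL(Q||M)
where M = 0.5 × (P + Q) is the mixture distribution.

M = 0.5 × (2/5, 2/5, 1/5) + 0.5 × (2/7, 2/7, 3/7) = (12/35, 12/35, 11/35)

D_KL(P||M) = 0.0329 nats
D_KL(Q||M) = 0.0287 nats

JSD(P||Q) = 0.5 × 0.0329 + 0.5 × 0.0287 = 0.0308 nats

Unlike KL divergence, JSD is symmetric and bounded: 0 ≤ JSD ≤ log(2).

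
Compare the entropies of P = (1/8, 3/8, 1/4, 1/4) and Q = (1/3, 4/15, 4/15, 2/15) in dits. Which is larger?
Q

Computing entropies in dits:
H(P) = 0.5737
H(Q) = 0.5819

Distribution Q has higher entropy.

Intuition: The distribution closer to uniform (more spread out) has higher entropy.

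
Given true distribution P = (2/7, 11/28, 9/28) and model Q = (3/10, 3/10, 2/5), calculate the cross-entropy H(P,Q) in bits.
1.6036 bits

Cross-entropy: H(P,Q) = -Σ p(x) log q(x)

Alternatively: H(P,Q) = H(P) + D_KL(P||Q)
H(P) = 1.5722 bits
D_KL(P||Q) = 0.0313 bits

H(P,Q) = 1.5722 + 0.0313 = 1.6036 bits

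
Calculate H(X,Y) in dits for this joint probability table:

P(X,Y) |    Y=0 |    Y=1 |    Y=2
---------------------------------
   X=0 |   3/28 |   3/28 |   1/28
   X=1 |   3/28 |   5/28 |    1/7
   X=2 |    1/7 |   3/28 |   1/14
0.9243 dits

Joint entropy is H(X,Y) = -Σ_{x,y} p(x,y) log p(x,y).

Summing over all non-zero entries:
H(X,Y) = -[3/28·log_10(3/28) + 3/28·log_10(3/28) + 1/28·log_10(1/28) + 3/28·log_10(3/28) + 5/28·log_10(5/28) + 1/7·log_10(1/7) + 1/7·log_10(1/7) + 3/28·log_10(3/28) + 1/14·log_10(1/14)]
H(X,Y) = 0.9243 dits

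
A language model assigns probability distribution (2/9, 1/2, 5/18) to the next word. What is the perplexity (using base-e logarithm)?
2.8197

Perplexity is e^H (or exp(H) for natural log).

First, H = -Σ p log p = 1.0366 nats
Perplexity = e^1.0366 = 2.8197

Interpretation: The model's uncertainty is equivalent to choosing uniformly among 2.8 options.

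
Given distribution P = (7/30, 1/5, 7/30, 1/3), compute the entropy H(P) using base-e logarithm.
1.3672 nats

Shannon entropy is H(X) = -Σ p(x) log p(x).

For P = (7/30, 1/5, 7/30, 1/3):
H = -7/30 × log_e(7/30) -1/5 × log_e(1/5) -7/30 × log_e(7/30) -1/3 × log_e(1/3)
H = 1.3672 nats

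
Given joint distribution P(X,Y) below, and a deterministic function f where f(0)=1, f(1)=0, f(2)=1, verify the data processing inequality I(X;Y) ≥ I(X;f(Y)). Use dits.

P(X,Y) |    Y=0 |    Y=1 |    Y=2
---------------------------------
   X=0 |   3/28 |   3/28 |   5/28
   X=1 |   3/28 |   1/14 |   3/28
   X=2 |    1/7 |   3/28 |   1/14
I(X;Y) = 0.0104, I(X;f(Y)) = 0.0012, inequality holds: 0.0104 ≥ 0.0012

Data Processing Inequality: For any Markov chain X → Y → Z, we have I(X;Y) ≥ I(X;Z).

Here Z = f(Y) is a deterministic function of Y, forming X → Y → Z.

Original I(X;Y) = 0.0104 dits

After applying f:
P(X,Z) where Z=f(Y):
- P(X,Z=0) = P(X,Y=1)
- P(X,Z=1) = P(X,Y=0) + P(X,Y=2)

I(X;Z) = I(X;f(Y)) = 0.0012 dits

Verification: 0.0104 ≥ 0.0012 ✓

Information cannot be created by processing; the function f can only lose information about X.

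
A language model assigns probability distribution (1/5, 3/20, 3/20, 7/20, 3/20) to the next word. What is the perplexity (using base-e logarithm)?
4.6787

Perplexity is e^H (or exp(H) for natural log).

First, H = -Σ p log p = 1.5430 nats
Perplexity = e^1.5430 = 4.6787

Interpretation: The model's uncertainty is equivalent to choosing uniformly among 4.7 options.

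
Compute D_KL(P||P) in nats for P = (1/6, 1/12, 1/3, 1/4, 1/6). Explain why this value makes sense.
0.0000 nats

KL divergence satisfies the Gibbs inequality: D_KL(P||Q) ≥ 0 for all distributions P, Q.

D_KL(P||Q) = Σ p(x) log(p(x)/q(x))
Each term is p(x) × log_e(p(x)/p(x)) = p(x) × log_e(1) = 0, so the sum is 0.
D_KL(P||Q) = 0.0000 nats

When P = Q, the KL divergence is exactly 0, as there is no 'divergence' between identical distributions.

This non-negativity is a fundamental property: relative entropy cannot be negative because it measures how different Q is from P.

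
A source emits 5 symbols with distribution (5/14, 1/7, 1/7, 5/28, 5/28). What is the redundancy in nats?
0.0705 nats

Redundancy measures how far a source is from maximum entropy:
R = H_max - H(X)

Maximum entropy for 5 symbols: H_max = log_e(5) = 1.6094 nats
Actual entropy: H(X) = 1.5390 nats
Redundancy: R = 1.6094 - 1.5390 = 0.0705 nats

This redundancy represents potential for compression: the source could be compressed by 0.0705 nats per symbol.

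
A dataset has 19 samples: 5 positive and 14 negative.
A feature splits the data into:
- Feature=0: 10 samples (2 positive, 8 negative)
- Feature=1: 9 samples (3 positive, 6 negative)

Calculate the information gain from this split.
0.0165 bits

Information Gain = H(Y) - H(Y|Feature)

Before split:
P(positive) = 5/19 = 0.2632
H(Y) = 0.8315 bits

After split:
Feature=0: H = 0.7219 bits (weight = 10/19)
Feature=1: H = 0.9183 bits (weight = 9/19)
H(Y|Feature) = (10/19)×0.7219 + (9/19)×0.9183 = 0.8149 bits

Information Gain = 0.8315 - 0.8149 = 0.0165 bits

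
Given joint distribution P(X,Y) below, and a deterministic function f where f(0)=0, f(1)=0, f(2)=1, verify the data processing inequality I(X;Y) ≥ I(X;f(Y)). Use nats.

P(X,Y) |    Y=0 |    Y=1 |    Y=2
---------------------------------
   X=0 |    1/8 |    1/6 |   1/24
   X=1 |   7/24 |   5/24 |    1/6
I(X;Y) = 0.0201, I(X;f(Y)) = 0.0113, inequality holds: 0.0201 ≥ 0.0113

Data Processing Inequality: For any Markov chain X → Y → Z, we have I(X;Y) ≥ I(X;Z).

Here Z = f(Y) is a deterministic function of Y, forming X → Y → Z.

Original I(X;Y) = 0.0201 nats

After applying f:
P(X,Z) where Z=f(Y):
- P(X,Z=0) = P(X,Y=0) + P(X,Y=1)
- P(X,Z=1) = P(X,Y=2)

I(X;Z) = I(X;f(Y)) = 0.0113 nats

Verification: 0.0201 ≥ 0.0113 ✓

Information cannot be created by processing; the function f can only lose information about X.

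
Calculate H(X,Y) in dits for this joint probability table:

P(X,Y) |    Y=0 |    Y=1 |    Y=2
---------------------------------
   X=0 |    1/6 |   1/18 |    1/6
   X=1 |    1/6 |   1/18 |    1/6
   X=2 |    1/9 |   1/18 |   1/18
0.9037 dits

Joint entropy is H(X,Y) = -Σ_{x,y} p(x,y) log p(x,y).

Summing over all non-zero entries:
H(X,Y) = -[1/6·log_10(1/6) + 1/18·log_10(1/18) + 1/6·log_10(1/6) + 1/6·log_10(1/6) + 1/18·log_10(1/18) + 1/6·log_10(1/6) + 1/9·log_10(1/9) + 1/18·log_10(1/18) + 1/18·log_10(1/18)]
H(X,Y) = 0.9037 dits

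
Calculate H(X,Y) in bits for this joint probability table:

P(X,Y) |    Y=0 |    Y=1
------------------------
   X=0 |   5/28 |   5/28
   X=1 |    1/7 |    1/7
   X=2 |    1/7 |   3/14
2.5670 bits

Joint entropy is H(X,Y) = -Σ_{x,y} p(x,y) log p(x,y).

Summing over all non-zero entries:
H(X,Y) = -[5/28·log_2(5/28) + 5/28·log_2(5/28) + 1/7·log_2(1/7) + 1/7·log_2(1/7) + 1/7·log_2(1/7) + 3/14·log_2(3/14)]
H(X,Y) = 2.5670 bits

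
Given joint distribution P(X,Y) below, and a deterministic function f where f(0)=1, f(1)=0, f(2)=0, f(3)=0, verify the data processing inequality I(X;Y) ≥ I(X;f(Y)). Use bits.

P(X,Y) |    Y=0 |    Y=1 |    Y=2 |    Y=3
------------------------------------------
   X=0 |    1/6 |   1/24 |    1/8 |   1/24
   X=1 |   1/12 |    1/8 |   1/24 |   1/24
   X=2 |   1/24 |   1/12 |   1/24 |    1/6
I(X;Y) = 0.2120, I(X;f(Y)) = 0.0663, inequality holds: 0.2120 ≥ 0.0663

Data Processing Inequality: For any Markov chain X → Y → Z, we have I(X;Y) ≥ I(X;Z).

Here Z = f(Y) is a deterministic function of Y, forming X → Y → Z.

Original I(X;Y) = 0.2120 bits

After applying f:
P(X,Z) where Z=f(Y):
- P(X,Z=0) = P(X,Y=1) + P(X,Y=2) + P(X,Y=3)
- P(X,Z=1) = P(X,Y=0)

I(X;Z) = I(X;f(Y)) = 0.0663 bits

Verification: 0.2120 ≥ 0.0663 ✓

Information cannot be created by processing; the function f can only lose information about X.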